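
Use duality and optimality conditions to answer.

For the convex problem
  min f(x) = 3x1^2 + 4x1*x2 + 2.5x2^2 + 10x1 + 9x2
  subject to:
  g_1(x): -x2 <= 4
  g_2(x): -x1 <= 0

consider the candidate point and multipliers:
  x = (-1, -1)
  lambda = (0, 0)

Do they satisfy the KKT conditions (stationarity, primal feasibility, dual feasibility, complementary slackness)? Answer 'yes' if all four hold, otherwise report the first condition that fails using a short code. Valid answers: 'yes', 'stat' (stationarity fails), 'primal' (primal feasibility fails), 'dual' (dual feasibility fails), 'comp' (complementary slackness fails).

Gradient of f: grad f(x) = Q x + c = (0, 0)
Constraint values g_i(x) = a_i^T x - b_i:
  g_1((-1, -1)) = -3
  g_2((-1, -1)) = 1
Stationarity residual: grad f(x) + sum_i lambda_i a_i = (0, 0)
  -> stationarity OK
Primal feasibility (all g_i <= 0): FAILS
Dual feasibility (all lambda_i >= 0): OK
Complementary slackness (lambda_i * g_i(x) = 0 for all i): OK

Verdict: the first failing condition is primal_feasibility -> primal.

primal


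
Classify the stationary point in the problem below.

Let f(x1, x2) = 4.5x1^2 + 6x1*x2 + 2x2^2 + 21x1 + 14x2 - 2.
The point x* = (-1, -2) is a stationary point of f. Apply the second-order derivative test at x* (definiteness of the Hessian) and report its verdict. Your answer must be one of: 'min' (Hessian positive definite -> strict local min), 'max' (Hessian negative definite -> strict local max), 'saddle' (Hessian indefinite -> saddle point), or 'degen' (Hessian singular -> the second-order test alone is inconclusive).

Compute the Hessian H = grad^2 f:
  H = [[9, 6], [6, 4]]
Verify stationarity: grad f(x*) = H x* + g = (0, 0).
Eigenvalues of H: 0, 13.
H has a zero eigenvalue (singular; positive semidefinite but not definite), so H is neither positive definite, negative definite, nor indefinite. The second-order test alone is inconclusive -> degen.
(Indeed, f is constant along the null direction of H through x*, so x* is not a strict local extremum.)

degen


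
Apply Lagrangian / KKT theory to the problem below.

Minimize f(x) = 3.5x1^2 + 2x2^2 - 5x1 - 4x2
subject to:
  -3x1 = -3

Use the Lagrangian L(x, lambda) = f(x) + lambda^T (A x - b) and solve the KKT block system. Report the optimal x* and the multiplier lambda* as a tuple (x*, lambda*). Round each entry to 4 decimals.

Form the Lagrangian:
  L(x, lambda) = (1/2) x^T Q x + c^T x + lambda^T (A x - b)
Stationarity (grad_x L = 0): Q x + c + A^T lambda = 0.
Primal feasibility: A x = b.

This gives the KKT block system:
  [ Q   A^T ] [ x     ]   [-c ]
  [ A    0  ] [ lambda ] = [ b ]

Solving the linear system:
  x*      = (1, 1)
  lambda* = (0.6667)
  f(x*)   = -3.5

x* = (1, 1), lambda* = (0.6667)


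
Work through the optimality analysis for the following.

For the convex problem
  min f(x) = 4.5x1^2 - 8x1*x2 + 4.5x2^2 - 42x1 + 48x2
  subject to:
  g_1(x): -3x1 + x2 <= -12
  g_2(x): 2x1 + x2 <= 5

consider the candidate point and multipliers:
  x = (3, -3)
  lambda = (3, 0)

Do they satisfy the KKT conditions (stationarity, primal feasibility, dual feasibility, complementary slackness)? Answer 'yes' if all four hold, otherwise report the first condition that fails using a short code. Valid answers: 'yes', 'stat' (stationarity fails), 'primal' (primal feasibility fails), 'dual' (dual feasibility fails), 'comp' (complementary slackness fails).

Gradient of f: grad f(x) = Q x + c = (9, -3)
Constraint values g_i(x) = a_i^T x - b_i:
  g_1((3, -3)) = 0
  g_2((3, -3)) = -2
Stationarity residual: grad f(x) + sum_i lambda_i a_i = (0, 0)
  -> stationarity OK
Primal feasibility (all g_i <= 0): OK
Dual feasibility (all lambda_i >= 0): OK
Complementary slackness (lambda_i * g_i(x) = 0 for all i): OK

Verdict: yes, KKT holds.

yes


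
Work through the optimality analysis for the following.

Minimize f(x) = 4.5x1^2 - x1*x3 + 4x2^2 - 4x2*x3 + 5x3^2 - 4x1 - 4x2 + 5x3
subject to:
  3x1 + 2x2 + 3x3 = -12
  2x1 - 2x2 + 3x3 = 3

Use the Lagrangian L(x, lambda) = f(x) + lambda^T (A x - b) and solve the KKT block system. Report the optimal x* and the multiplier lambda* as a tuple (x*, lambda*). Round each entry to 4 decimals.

Form the Lagrangian:
  L(x, lambda) = (1/2) x^T Q x + c^T x + lambda^T (A x - b)
Stationarity (grad_x L = 0): Q x + c + A^T lambda = 0.
Primal feasibility: A x = b.

This gives the KKT block system:
  [ Q   A^T ] [ x     ]   [-c ]
  [ A    0  ] [ lambda ] = [ b ]

Solving the linear system:
  x*      = (-0.0203, -3.7449, -1.4831)
  lambda* = (6.1453, -7.8682)
  f(x*)   = 52.4966

x* = (-0.0203, -3.7449, -1.4831), lambda* = (6.1453, -7.8682)


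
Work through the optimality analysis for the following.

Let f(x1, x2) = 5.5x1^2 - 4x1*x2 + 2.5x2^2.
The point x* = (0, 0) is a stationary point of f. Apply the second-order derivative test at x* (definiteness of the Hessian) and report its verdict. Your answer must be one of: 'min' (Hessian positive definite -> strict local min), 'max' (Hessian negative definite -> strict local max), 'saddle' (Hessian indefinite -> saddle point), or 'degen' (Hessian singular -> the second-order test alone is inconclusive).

Compute the Hessian H = grad^2 f:
  H = [[11, -4], [-4, 5]]
Verify stationarity: grad f(x*) = H x* + g = (0, 0).
Eigenvalues of H: 3, 13.
Both eigenvalues > 0, so H is positive definite -> x* is a strict local min.

min


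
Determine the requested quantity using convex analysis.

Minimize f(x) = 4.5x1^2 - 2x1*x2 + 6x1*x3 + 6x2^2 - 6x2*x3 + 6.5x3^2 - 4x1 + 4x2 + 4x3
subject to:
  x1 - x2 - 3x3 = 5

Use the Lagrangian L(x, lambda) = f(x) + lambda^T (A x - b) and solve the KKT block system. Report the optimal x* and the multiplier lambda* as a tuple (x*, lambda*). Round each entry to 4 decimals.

Form the Lagrangian:
  L(x, lambda) = (1/2) x^T Q x + c^T x + lambda^T (A x - b)
Stationarity (grad_x L = 0): Q x + c + A^T lambda = 0.
Primal feasibility: A x = b.

This gives the KKT block system:
  [ Q   A^T ] [ x     ]   [-c ]
  [ A    0  ] [ lambda ] = [ b ]

Solving the linear system:
  x*      = (1.0119, -0.7083, -1.0933)
  lambda* = (0.0362)
  f(x*)   = -5.7174

x* = (1.0119, -0.7083, -1.0933), lambda* = (0.0362)


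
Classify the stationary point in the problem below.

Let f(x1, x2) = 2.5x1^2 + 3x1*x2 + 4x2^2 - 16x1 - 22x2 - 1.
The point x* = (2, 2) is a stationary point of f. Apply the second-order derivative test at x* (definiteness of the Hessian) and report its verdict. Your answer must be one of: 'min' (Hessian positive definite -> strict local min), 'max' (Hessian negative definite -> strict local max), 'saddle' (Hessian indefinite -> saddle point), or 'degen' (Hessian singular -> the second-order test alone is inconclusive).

Compute the Hessian H = grad^2 f:
  H = [[5, 3], [3, 8]]
Verify stationarity: grad f(x*) = H x* + g = (0, 0).
Eigenvalues of H: 3.1459, 9.8541.
Both eigenvalues > 0, so H is positive definite -> x* is a strict local min.

min


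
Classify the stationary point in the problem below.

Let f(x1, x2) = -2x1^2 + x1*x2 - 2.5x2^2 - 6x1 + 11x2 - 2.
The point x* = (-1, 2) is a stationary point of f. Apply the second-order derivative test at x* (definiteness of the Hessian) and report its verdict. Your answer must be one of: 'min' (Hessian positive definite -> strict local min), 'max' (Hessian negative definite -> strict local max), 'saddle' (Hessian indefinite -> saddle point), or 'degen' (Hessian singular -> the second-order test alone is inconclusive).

Compute the Hessian H = grad^2 f:
  H = [[-4, 1], [1, -5]]
Verify stationarity: grad f(x*) = H x* + g = (0, 0).
Eigenvalues of H: -5.618, -3.382.
Both eigenvalues < 0, so H is negative definite -> x* is a strict local max.

max


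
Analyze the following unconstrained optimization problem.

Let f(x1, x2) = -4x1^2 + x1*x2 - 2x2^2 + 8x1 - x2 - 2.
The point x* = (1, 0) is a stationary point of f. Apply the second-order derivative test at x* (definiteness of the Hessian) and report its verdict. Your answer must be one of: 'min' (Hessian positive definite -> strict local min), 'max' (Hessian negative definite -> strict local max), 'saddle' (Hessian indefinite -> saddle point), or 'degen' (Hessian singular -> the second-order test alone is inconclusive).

Compute the Hessian H = grad^2 f:
  H = [[-8, 1], [1, -4]]
Verify stationarity: grad f(x*) = H x* + g = (0, 0).
Eigenvalues of H: -8.2361, -3.7639.
Both eigenvalues < 0, so H is negative definite -> x* is a strict local max.

max


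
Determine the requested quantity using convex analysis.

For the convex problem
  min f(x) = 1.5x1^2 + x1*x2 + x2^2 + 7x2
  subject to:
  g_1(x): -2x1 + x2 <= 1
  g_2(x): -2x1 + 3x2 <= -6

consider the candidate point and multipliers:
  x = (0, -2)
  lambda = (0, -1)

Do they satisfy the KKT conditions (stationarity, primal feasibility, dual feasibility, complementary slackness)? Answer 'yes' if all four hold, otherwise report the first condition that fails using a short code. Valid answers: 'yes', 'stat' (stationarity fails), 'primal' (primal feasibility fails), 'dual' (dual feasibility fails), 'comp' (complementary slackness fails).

Gradient of f: grad f(x) = Q x + c = (-2, 3)
Constraint values g_i(x) = a_i^T x - b_i:
  g_1((0, -2)) = -3
  g_2((0, -2)) = 0
Stationarity residual: grad f(x) + sum_i lambda_i a_i = (0, 0)
  -> stationarity OK
Primal feasibility (all g_i <= 0): OK
Dual feasibility (all lambda_i >= 0): FAILS
Complementary slackness (lambda_i * g_i(x) = 0 for all i): OK

Verdict: the first failing condition is dual_feasibility -> dual.

dual


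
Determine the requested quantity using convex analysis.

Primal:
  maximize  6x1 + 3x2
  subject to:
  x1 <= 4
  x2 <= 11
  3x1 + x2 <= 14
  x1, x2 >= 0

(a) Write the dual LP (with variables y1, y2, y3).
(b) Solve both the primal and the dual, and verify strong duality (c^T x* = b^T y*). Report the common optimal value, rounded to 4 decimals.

The standard primal-dual pair for 'max c^T x s.t. A x <= b, x >= 0' is:
  Dual:  min b^T y  s.t.  A^T y >= c,  y >= 0.

So the dual LP is:
  minimize  4y1 + 11y2 + 14y3
  subject to:
    y1 + 3y3 >= 6
    y2 + y3 >= 3
    y1, y2, y3 >= 0

Solving the primal: x* = (1, 11).
  primal value c^T x* = 39.
Solving the dual: y* = (0, 1, 2).
  dual value b^T y* = 39.
Strong duality: c^T x* = b^T y*. Confirmed.

39


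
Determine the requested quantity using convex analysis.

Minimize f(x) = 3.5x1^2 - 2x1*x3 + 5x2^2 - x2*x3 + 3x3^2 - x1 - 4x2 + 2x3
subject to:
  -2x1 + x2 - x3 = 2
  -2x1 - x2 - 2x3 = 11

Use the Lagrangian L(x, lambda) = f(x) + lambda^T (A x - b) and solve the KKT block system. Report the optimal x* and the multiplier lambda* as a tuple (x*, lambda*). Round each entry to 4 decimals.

Form the Lagrangian:
  L(x, lambda) = (1/2) x^T Q x + c^T x + lambda^T (A x - b)
Stationarity (grad_x L = 0): Q x + c + A^T lambda = 0.
Primal feasibility: A x = b.

This gives the KKT block system:
  [ Q   A^T ] [ x     ]   [-c ]
  [ A    0  ] [ lambda ] = [ b ]

Solving the linear system:
  x*      = (-0.7262, -2.8175, -3.365)
  lambda* = (14.5665, -14.2433)
  f(x*)   = 66.4049

x* = (-0.7262, -2.8175, -3.365), lambda* = (14.5665, -14.2433)


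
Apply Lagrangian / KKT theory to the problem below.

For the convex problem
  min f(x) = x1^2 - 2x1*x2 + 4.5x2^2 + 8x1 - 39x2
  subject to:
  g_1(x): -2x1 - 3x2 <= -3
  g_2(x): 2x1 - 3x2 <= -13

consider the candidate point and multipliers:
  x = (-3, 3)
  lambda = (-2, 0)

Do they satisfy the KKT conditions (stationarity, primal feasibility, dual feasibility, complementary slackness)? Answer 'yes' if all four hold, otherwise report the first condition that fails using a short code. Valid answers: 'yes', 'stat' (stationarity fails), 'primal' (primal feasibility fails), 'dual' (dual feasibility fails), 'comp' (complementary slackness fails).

Gradient of f: grad f(x) = Q x + c = (-4, -6)
Constraint values g_i(x) = a_i^T x - b_i:
  g_1((-3, 3)) = 0
  g_2((-3, 3)) = -2
Stationarity residual: grad f(x) + sum_i lambda_i a_i = (0, 0)
  -> stationarity OK
Primal feasibility (all g_i <= 0): OK
Dual feasibility (all lambda_i >= 0): FAILS
Complementary slackness (lambda_i * g_i(x) = 0 for all i): OK

Verdict: the first failing condition is dual_feasibility -> dual.

dual


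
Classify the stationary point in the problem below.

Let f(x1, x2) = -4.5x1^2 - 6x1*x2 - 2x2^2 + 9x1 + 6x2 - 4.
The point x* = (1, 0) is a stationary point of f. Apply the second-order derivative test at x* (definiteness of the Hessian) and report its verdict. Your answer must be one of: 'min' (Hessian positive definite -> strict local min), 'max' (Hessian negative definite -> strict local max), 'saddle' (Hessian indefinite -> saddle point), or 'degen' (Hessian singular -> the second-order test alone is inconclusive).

Compute the Hessian H = grad^2 f:
  H = [[-9, -6], [-6, -4]]
Verify stationarity: grad f(x*) = H x* + g = (0, 0).
Eigenvalues of H: -13, 0.
H has a zero eigenvalue (singular; negative semidefinite but not definite), so H is neither positive definite, negative definite, nor indefinite. The second-order test alone is inconclusive -> degen.
(Indeed, f is constant along the null direction of H through x*, so x* is not a strict local extremum.)

degen


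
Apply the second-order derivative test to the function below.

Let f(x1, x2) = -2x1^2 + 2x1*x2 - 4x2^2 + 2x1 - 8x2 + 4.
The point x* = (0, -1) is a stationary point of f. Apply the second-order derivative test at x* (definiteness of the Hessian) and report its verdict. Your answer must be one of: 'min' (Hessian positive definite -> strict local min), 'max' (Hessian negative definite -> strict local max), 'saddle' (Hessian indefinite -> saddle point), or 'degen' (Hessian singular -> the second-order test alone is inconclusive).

Compute the Hessian H = grad^2 f:
  H = [[-4, 2], [2, -8]]
Verify stationarity: grad f(x*) = H x* + g = (0, 0).
Eigenvalues of H: -8.8284, -3.1716.
Both eigenvalues < 0, so H is negative definite -> x* is a strict local max.

max


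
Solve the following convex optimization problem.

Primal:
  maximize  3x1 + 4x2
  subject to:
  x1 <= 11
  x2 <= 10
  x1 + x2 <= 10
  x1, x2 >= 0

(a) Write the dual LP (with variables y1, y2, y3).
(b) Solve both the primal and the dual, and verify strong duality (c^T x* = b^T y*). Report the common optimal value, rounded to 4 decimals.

The standard primal-dual pair for 'max c^T x s.t. A x <= b, x >= 0' is:
  Dual:  min b^T y  s.t.  A^T y >= c,  y >= 0.

So the dual LP is:
  minimize  11y1 + 10y2 + 10y3
  subject to:
    y1 + y3 >= 3
    y2 + y3 >= 4
    y1, y2, y3 >= 0

Solving the primal: x* = (0, 10).
  primal value c^T x* = 40.
Solving the dual: y* = (0, 1, 3).
  dual value b^T y* = 40.
Strong duality: c^T x* = b^T y*. Confirmed.

40


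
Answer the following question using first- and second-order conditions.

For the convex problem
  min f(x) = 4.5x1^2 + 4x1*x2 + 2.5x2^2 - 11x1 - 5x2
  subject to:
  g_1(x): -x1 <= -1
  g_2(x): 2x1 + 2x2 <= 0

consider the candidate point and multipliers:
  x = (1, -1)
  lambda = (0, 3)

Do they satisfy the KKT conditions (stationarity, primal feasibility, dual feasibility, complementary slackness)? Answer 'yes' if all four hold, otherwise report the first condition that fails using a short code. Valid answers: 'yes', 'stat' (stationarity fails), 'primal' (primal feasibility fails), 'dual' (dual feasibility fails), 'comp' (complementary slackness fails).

Gradient of f: grad f(x) = Q x + c = (-6, -6)
Constraint values g_i(x) = a_i^T x - b_i:
  g_1((1, -1)) = 0
  g_2((1, -1)) = 0
Stationarity residual: grad f(x) + sum_i lambda_i a_i = (0, 0)
  -> stationarity OK
Primal feasibility (all g_i <= 0): OK
Dual feasibility (all lambda_i >= 0): OK
Complementary slackness (lambda_i * g_i(x) = 0 for all i): OK

Verdict: yes, KKT holds.

yes


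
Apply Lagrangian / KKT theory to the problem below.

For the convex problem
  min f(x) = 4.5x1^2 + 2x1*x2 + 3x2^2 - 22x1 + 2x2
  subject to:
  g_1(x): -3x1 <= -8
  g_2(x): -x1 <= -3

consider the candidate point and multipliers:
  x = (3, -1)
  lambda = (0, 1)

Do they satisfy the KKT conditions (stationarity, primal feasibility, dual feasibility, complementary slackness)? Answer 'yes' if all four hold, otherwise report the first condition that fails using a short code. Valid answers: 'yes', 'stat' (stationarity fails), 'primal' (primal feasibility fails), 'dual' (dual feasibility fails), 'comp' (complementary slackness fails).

Gradient of f: grad f(x) = Q x + c = (3, 2)
Constraint values g_i(x) = a_i^T x - b_i:
  g_1((3, -1)) = -1
  g_2((3, -1)) = 0
Stationarity residual: grad f(x) + sum_i lambda_i a_i = (2, 2)
  -> stationarity FAILS
Primal feasibility (all g_i <= 0): OK
Dual feasibility (all lambda_i >= 0): OK
Complementary slackness (lambda_i * g_i(x) = 0 for all i): OK

Verdict: the first failing condition is stationarity -> stat.

stat


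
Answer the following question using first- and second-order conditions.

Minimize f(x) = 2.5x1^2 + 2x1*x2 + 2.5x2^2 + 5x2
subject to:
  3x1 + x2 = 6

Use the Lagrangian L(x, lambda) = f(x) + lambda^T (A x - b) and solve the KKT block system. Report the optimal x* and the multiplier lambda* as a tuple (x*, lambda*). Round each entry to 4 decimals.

Form the Lagrangian:
  L(x, lambda) = (1/2) x^T Q x + c^T x + lambda^T (A x - b)
Stationarity (grad_x L = 0): Q x + c + A^T lambda = 0.
Primal feasibility: A x = b.

This gives the KKT block system:
  [ Q   A^T ] [ x     ]   [-c ]
  [ A    0  ] [ lambda ] = [ b ]

Solving the linear system:
  x*      = (2.4474, -1.3421)
  lambda* = (-3.1842)
  f(x*)   = 6.1974

x* = (2.4474, -1.3421), lambda* = (-3.1842)


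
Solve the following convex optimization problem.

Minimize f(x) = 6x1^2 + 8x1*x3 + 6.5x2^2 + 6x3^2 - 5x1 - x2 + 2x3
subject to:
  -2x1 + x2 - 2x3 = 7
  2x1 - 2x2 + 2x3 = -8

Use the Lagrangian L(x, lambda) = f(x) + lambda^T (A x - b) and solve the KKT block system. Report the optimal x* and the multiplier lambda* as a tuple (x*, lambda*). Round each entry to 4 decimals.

Form the Lagrangian:
  L(x, lambda) = (1/2) x^T Q x + c^T x + lambda^T (A x - b)
Stationarity (grad_x L = 0): Q x + c + A^T lambda = 0.
Primal feasibility: A x = b.

This gives the KKT block system:
  [ Q   A^T ] [ x     ]   [-c ]
  [ A    0  ] [ lambda ] = [ b ]

Solving the linear system:
  x*      = (-0.625, 1, -2.375)
  lambda* = (-19.5, -3.75)
  f(x*)   = 51.9375

x* = (-0.625, 1, -2.375), lambda* = (-19.5, -3.75)


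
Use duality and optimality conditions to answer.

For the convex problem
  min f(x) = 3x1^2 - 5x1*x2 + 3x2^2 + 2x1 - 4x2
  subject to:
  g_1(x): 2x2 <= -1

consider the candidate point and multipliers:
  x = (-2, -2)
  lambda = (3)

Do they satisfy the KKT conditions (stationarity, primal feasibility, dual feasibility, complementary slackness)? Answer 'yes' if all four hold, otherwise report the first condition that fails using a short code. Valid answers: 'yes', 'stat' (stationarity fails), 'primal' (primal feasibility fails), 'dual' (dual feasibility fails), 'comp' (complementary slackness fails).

Gradient of f: grad f(x) = Q x + c = (0, -6)
Constraint values g_i(x) = a_i^T x - b_i:
  g_1((-2, -2)) = -3
Stationarity residual: grad f(x) + sum_i lambda_i a_i = (0, 0)
  -> stationarity OK
Primal feasibility (all g_i <= 0): OK
Dual feasibility (all lambda_i >= 0): OK
Complementary slackness (lambda_i * g_i(x) = 0 for all i): FAILS

Verdict: the first failing condition is complementary_slackness -> comp.

comp


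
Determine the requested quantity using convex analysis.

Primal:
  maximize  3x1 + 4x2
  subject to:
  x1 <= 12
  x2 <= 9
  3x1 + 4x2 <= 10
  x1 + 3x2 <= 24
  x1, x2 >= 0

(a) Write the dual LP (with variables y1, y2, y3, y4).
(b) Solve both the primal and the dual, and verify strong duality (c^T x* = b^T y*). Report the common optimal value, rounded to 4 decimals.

The standard primal-dual pair for 'max c^T x s.t. A x <= b, x >= 0' is:
  Dual:  min b^T y  s.t.  A^T y >= c,  y >= 0.

So the dual LP is:
  minimize  12y1 + 9y2 + 10y3 + 24y4
  subject to:
    y1 + 3y3 + y4 >= 3
    y2 + 4y3 + 3y4 >= 4
    y1, y2, y3, y4 >= 0

Solving the primal: x* = (3.3333, 0).
  primal value c^T x* = 10.
Solving the dual: y* = (0, 0, 1, 0).
  dual value b^T y* = 10.
Strong duality: c^T x* = b^T y*. Confirmed.

10


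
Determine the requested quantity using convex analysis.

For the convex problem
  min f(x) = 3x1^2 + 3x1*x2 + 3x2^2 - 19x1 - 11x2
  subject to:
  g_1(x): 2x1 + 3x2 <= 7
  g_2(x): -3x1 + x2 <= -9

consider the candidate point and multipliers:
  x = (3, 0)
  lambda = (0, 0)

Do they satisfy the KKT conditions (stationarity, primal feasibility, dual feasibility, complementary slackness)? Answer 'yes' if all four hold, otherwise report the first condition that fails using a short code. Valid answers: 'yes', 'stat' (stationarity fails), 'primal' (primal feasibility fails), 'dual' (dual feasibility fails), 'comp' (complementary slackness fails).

Gradient of f: grad f(x) = Q x + c = (-1, -2)
Constraint values g_i(x) = a_i^T x - b_i:
  g_1((3, 0)) = -1
  g_2((3, 0)) = 0
Stationarity residual: grad f(x) + sum_i lambda_i a_i = (-1, -2)
  -> stationarity FAILS
Primal feasibility (all g_i <= 0): OK
Dual feasibility (all lambda_i >= 0): OK
Complementary slackness (lambda_i * g_i(x) = 0 for all i): OK

Verdict: the first failing condition is stationarity -> stat.

stat


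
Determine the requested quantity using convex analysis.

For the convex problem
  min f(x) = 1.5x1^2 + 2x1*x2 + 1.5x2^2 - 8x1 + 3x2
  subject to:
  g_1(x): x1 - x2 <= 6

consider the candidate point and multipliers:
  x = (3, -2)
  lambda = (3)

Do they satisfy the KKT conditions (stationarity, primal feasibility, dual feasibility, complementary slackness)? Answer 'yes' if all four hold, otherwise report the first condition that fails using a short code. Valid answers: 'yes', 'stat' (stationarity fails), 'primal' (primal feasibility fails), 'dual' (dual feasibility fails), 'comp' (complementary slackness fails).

Gradient of f: grad f(x) = Q x + c = (-3, 3)
Constraint values g_i(x) = a_i^T x - b_i:
  g_1((3, -2)) = -1
Stationarity residual: grad f(x) + sum_i lambda_i a_i = (0, 0)
  -> stationarity OK
Primal feasibility (all g_i <= 0): OK
Dual feasibility (all lambda_i >= 0): OK
Complementary slackness (lambda_i * g_i(x) = 0 for all i): FAILS

Verdict: the first failing condition is complementary_slackness -> comp.

comp


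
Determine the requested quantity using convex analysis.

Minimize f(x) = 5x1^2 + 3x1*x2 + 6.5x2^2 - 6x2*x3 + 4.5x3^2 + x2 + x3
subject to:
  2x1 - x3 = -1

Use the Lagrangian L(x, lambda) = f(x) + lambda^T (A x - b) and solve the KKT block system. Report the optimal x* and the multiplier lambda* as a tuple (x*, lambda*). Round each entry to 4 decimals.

Form the Lagrangian:
  L(x, lambda) = (1/2) x^T Q x + c^T x + lambda^T (A x - b)
Stationarity (grad_x L = 0): Q x + c + A^T lambda = 0.
Primal feasibility: A x = b.

This gives the KKT block system:
  [ Q   A^T ] [ x     ]   [-c ]
  [ A    0  ] [ lambda ] = [ b ]

Solving the linear system:
  x*      = (-0.4159, 0.0967, 0.1683)
  lambda* = (1.9342)
  f(x*)   = 1.0996

x* = (-0.4159, 0.0967, 0.1683), lambda* = (1.9342)


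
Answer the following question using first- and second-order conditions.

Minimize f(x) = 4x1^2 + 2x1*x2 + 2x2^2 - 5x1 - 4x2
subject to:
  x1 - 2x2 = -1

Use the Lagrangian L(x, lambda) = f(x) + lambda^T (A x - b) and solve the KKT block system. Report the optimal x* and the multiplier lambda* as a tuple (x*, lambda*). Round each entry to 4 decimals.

Form the Lagrangian:
  L(x, lambda) = (1/2) x^T Q x + c^T x + lambda^T (A x - b)
Stationarity (grad_x L = 0): Q x + c + A^T lambda = 0.
Primal feasibility: A x = b.

This gives the KKT block system:
  [ Q   A^T ] [ x     ]   [-c ]
  [ A    0  ] [ lambda ] = [ b ]

Solving the linear system:
  x*      = (0.4545, 0.7273)
  lambda* = (-0.0909)
  f(x*)   = -2.6364

x* = (0.4545, 0.7273), lambda* = (-0.0909)


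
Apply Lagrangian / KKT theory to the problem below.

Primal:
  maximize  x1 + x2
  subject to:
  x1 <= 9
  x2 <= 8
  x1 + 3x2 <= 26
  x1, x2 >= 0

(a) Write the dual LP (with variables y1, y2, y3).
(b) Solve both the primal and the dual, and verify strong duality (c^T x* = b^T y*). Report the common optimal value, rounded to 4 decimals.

The standard primal-dual pair for 'max c^T x s.t. A x <= b, x >= 0' is:
  Dual:  min b^T y  s.t.  A^T y >= c,  y >= 0.

So the dual LP is:
  minimize  9y1 + 8y2 + 26y3
  subject to:
    y1 + y3 >= 1
    y2 + 3y3 >= 1
    y1, y2, y3 >= 0

Solving the primal: x* = (9, 5.6667).
  primal value c^T x* = 14.6667.
Solving the dual: y* = (0.6667, 0, 0.3333).
  dual value b^T y* = 14.6667.
Strong duality: c^T x* = b^T y*. Confirmed.

14.6667


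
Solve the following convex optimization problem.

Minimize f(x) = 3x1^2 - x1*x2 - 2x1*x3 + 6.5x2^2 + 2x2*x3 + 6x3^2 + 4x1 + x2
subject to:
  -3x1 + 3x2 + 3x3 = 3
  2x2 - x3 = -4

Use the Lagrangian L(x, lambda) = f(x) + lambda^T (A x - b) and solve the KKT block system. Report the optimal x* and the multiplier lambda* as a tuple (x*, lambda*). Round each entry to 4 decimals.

Form the Lagrangian:
  L(x, lambda) = (1/2) x^T Q x + c^T x + lambda^T (A x - b)
Stationarity (grad_x L = 0): Q x + c + A^T lambda = 0.
Primal feasibility: A x = b.

This gives the KKT block system:
  [ Q   A^T ] [ x     ]   [-c ]
  [ A    0  ] [ lambda ] = [ b ]

Solving the linear system:
  x*      = (-1.2581, -1.4194, 1.1613)
  lambda* = (-1.4839, 9.1613)
  f(x*)   = 17.3226

x* = (-1.2581, -1.4194, 1.1613), lambda* = (-1.4839, 9.1613)


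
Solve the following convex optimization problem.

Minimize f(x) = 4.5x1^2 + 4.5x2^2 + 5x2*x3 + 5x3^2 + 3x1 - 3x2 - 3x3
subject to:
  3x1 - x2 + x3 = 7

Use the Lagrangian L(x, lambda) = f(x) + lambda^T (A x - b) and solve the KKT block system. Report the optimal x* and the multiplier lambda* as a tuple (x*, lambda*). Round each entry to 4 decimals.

Form the Lagrangian:
  L(x, lambda) = (1/2) x^T Q x + c^T x + lambda^T (A x - b)
Stationarity (grad_x L = 0): Q x + c + A^T lambda = 0.
Primal feasibility: A x = b.

This gives the KKT block system:
  [ Q   A^T ] [ x     ]   [-c ]
  [ A    0  ] [ lambda ] = [ b ]

Solving the linear system:
  x*      = (1.5213, -1.0532, 1.383)
  lambda* = (-5.5638)
  f(x*)   = 21.2606

x* = (1.5213, -1.0532, 1.383), lambda* = (-5.5638)


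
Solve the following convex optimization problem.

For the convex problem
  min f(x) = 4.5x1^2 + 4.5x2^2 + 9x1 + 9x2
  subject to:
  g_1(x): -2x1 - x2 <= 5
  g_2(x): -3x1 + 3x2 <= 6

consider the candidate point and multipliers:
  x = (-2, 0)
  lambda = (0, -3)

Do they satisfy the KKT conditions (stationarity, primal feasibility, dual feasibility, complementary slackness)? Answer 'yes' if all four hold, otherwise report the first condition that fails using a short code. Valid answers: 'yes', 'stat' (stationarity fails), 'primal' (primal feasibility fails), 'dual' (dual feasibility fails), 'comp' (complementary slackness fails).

Gradient of f: grad f(x) = Q x + c = (-9, 9)
Constraint values g_i(x) = a_i^T x - b_i:
  g_1((-2, 0)) = -1
  g_2((-2, 0)) = 0
Stationarity residual: grad f(x) + sum_i lambda_i a_i = (0, 0)
  -> stationarity OK
Primal feasibility (all g_i <= 0): OK
Dual feasibility (all lambda_i >= 0): FAILS
Complementary slackness (lambda_i * g_i(x) = 0 for all i): OK

Verdict: the first failing condition is dual_feasibility -> dual.

dual


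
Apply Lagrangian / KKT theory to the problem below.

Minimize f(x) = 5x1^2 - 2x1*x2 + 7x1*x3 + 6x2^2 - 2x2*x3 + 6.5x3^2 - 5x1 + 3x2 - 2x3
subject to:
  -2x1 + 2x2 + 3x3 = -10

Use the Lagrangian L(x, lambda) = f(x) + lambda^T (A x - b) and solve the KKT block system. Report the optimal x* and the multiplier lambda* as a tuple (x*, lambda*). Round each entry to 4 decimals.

Form the Lagrangian:
  L(x, lambda) = (1/2) x^T Q x + c^T x + lambda^T (A x - b)
Stationarity (grad_x L = 0): Q x + c + A^T lambda = 0.
Primal feasibility: A x = b.

This gives the KKT block system:
  [ Q   A^T ] [ x     ]   [-c ]
  [ A    0  ] [ lambda ] = [ b ]

Solving the linear system:
  x*      = (2.0014, -0.6023, -1.5975)
  lambda* = (2.5179)
  f(x*)   = 8.2799

x* = (2.0014, -0.6023, -1.5975), lambda* = (2.5179)


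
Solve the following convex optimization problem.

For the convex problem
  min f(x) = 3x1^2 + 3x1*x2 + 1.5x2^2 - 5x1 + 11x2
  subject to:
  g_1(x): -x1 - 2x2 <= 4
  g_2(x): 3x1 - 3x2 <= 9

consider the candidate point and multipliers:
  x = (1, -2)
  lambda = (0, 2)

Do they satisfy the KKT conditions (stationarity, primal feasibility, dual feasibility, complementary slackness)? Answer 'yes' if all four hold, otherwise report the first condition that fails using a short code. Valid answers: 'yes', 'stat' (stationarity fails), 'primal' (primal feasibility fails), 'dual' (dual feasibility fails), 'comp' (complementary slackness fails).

Gradient of f: grad f(x) = Q x + c = (-5, 8)
Constraint values g_i(x) = a_i^T x - b_i:
  g_1((1, -2)) = -1
  g_2((1, -2)) = 0
Stationarity residual: grad f(x) + sum_i lambda_i a_i = (1, 2)
  -> stationarity FAILS
Primal feasibility (all g_i <= 0): OK
Dual feasibility (all lambda_i >= 0): OK
Complementary slackness (lambda_i * g_i(x) = 0 for all i): OK

Verdict: the first failing condition is stationarity -> stat.

stat


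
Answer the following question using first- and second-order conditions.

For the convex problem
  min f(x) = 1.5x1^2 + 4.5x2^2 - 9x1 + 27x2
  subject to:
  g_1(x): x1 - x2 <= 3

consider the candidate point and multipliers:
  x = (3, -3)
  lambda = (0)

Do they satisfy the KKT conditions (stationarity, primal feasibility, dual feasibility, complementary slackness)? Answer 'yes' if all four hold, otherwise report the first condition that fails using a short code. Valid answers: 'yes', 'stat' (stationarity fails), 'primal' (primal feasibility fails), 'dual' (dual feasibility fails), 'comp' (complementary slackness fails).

Gradient of f: grad f(x) = Q x + c = (0, 0)
Constraint values g_i(x) = a_i^T x - b_i:
  g_1((3, -3)) = 3
Stationarity residual: grad f(x) + sum_i lambda_i a_i = (0, 0)
  -> stationarity OK
Primal feasibility (all g_i <= 0): FAILS
Dual feasibility (all lambda_i >= 0): OK
Complementary slackness (lambda_i * g_i(x) = 0 for all i): OK

Verdict: the first failing condition is primal_feasibility -> primal.

primal


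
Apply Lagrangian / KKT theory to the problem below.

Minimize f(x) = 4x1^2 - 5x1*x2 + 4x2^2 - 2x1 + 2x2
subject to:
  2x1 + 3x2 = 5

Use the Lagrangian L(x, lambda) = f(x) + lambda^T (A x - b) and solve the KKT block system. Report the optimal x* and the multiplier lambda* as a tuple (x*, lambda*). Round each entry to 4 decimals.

Form the Lagrangian:
  L(x, lambda) = (1/2) x^T Q x + c^T x + lambda^T (A x - b)
Stationarity (grad_x L = 0): Q x + c + A^T lambda = 0.
Primal feasibility: A x = b.

This gives the KKT block system:
  [ Q   A^T ] [ x     ]   [-c ]
  [ A    0  ] [ lambda ] = [ b ]

Solving the linear system:
  x*      = (1.128, 0.9146)
  lambda* = (-1.2256)
  f(x*)   = 2.8506

x* = (1.128, 0.9146), lambda* = (-1.2256)


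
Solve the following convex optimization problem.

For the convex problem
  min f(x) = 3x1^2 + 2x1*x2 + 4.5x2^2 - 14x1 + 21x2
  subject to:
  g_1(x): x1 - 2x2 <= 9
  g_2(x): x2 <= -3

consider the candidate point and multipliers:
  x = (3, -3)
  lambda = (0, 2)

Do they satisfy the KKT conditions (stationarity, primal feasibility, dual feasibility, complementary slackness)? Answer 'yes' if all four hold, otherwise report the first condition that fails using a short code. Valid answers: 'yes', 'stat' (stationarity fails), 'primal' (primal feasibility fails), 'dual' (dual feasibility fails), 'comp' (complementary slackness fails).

Gradient of f: grad f(x) = Q x + c = (-2, 0)
Constraint values g_i(x) = a_i^T x - b_i:
  g_1((3, -3)) = 0
  g_2((3, -3)) = 0
Stationarity residual: grad f(x) + sum_i lambda_i a_i = (-2, 2)
  -> stationarity FAILS
Primal feasibility (all g_i <= 0): OK
Dual feasibility (all lambda_i >= 0): OK
Complementary slackness (lambda_i * g_i(x) = 0 for all i): OK

Verdict: the first failing condition is stationarity -> stat.

stat


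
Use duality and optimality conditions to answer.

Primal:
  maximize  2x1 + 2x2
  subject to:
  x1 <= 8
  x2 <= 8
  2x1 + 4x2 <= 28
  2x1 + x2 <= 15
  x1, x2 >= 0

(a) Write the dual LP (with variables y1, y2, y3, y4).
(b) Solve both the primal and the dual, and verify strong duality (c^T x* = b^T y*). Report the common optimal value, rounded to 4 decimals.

The standard primal-dual pair for 'max c^T x s.t. A x <= b, x >= 0' is:
  Dual:  min b^T y  s.t.  A^T y >= c,  y >= 0.

So the dual LP is:
  minimize  8y1 + 8y2 + 28y3 + 15y4
  subject to:
    y1 + 2y3 + 2y4 >= 2
    y2 + 4y3 + y4 >= 2
    y1, y2, y3, y4 >= 0

Solving the primal: x* = (5.3333, 4.3333).
  primal value c^T x* = 19.3333.
Solving the dual: y* = (0, 0, 0.3333, 0.6667).
  dual value b^T y* = 19.3333.
Strong duality: c^T x* = b^T y*. Confirmed.

19.3333


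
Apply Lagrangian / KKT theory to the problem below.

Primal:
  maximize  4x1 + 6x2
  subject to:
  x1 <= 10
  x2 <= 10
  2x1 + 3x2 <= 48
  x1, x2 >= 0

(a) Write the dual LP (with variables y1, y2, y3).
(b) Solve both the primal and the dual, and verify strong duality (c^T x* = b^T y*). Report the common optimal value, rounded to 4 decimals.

The standard primal-dual pair for 'max c^T x s.t. A x <= b, x >= 0' is:
  Dual:  min b^T y  s.t.  A^T y >= c,  y >= 0.

So the dual LP is:
  minimize  10y1 + 10y2 + 48y3
  subject to:
    y1 + 2y3 >= 4
    y2 + 3y3 >= 6
    y1, y2, y3 >= 0

Solving the primal: x* = (9, 10).
  primal value c^T x* = 96.
Solving the dual: y* = (0, 0, 2).
  dual value b^T y* = 96.
Strong duality: c^T x* = b^T y*. Confirmed.

96


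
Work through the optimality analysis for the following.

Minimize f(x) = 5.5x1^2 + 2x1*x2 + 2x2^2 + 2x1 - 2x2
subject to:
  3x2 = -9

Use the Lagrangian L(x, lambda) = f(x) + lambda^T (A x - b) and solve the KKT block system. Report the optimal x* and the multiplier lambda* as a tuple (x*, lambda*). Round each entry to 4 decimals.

Form the Lagrangian:
  L(x, lambda) = (1/2) x^T Q x + c^T x + lambda^T (A x - b)
Stationarity (grad_x L = 0): Q x + c + A^T lambda = 0.
Primal feasibility: A x = b.

This gives the KKT block system:
  [ Q   A^T ] [ x     ]   [-c ]
  [ A    0  ] [ lambda ] = [ b ]

Solving the linear system:
  x*      = (0.3636, -3)
  lambda* = (4.4242)
  f(x*)   = 23.2727

x* = (0.3636, -3), lambda* = (4.4242)


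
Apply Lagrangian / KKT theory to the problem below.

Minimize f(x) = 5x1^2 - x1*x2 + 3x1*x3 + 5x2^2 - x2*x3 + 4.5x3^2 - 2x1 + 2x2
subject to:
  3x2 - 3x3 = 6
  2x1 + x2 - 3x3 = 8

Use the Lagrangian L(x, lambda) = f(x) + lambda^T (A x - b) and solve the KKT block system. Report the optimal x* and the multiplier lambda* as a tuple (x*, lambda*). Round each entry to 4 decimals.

Form the Lagrangian:
  L(x, lambda) = (1/2) x^T Q x + c^T x + lambda^T (A x - b)
Stationarity (grad_x L = 0): Q x + c + A^T lambda = 0.
Primal feasibility: A x = b.

This gives the KKT block system:
  [ Q   A^T ] [ x     ]   [-c ]
  [ A    0  ] [ lambda ] = [ b ]

Solving the linear system:
  x*      = (1.3226, 0.3226, -1.6774)
  lambda* = (-0.8817, -2.9355)
  f(x*)   = 13.3871

x* = (1.3226, 0.3226, -1.6774), lambda* = (-0.8817, -2.9355)


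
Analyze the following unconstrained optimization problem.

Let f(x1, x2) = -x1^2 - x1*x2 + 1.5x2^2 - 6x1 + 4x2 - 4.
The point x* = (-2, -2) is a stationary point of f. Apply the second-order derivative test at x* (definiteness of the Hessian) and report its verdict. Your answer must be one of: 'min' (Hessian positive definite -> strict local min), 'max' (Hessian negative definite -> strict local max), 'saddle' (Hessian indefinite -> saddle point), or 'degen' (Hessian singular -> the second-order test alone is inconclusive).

Compute the Hessian H = grad^2 f:
  H = [[-2, -1], [-1, 3]]
Verify stationarity: grad f(x*) = H x* + g = (0, 0).
Eigenvalues of H: -2.1926, 3.1926.
Eigenvalues have mixed signs, so H is indefinite -> x* is a saddle point.

saddle


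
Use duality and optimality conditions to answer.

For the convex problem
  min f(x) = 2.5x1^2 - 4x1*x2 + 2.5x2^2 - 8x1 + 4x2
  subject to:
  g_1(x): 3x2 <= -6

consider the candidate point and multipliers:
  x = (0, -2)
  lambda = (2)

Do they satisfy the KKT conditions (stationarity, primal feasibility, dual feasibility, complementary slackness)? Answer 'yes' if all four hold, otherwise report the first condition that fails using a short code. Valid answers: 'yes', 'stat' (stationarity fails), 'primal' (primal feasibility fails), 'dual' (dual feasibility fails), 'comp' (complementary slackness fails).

Gradient of f: grad f(x) = Q x + c = (0, -6)
Constraint values g_i(x) = a_i^T x - b_i:
  g_1((0, -2)) = 0
Stationarity residual: grad f(x) + sum_i lambda_i a_i = (0, 0)
  -> stationarity OK
Primal feasibility (all g_i <= 0): OK
Dual feasibility (all lambda_i >= 0): OK
Complementary slackness (lambda_i * g_i(x) = 0 for all i): OK

Verdict: yes, KKT holds.

yes


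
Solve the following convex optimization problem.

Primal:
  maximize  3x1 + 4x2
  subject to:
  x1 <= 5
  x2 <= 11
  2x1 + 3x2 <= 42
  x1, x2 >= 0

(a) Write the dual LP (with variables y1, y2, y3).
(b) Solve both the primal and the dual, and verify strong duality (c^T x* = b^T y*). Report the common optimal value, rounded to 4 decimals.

The standard primal-dual pair for 'max c^T x s.t. A x <= b, x >= 0' is:
  Dual:  min b^T y  s.t.  A^T y >= c,  y >= 0.

So the dual LP is:
  minimize  5y1 + 11y2 + 42y3
  subject to:
    y1 + 2y3 >= 3
    y2 + 3y3 >= 4
    y1, y2, y3 >= 0

Solving the primal: x* = (5, 10.6667).
  primal value c^T x* = 57.6667.
Solving the dual: y* = (0.3333, 0, 1.3333).
  dual value b^T y* = 57.6667.
Strong duality: c^T x* = b^T y*. Confirmed.

57.6667


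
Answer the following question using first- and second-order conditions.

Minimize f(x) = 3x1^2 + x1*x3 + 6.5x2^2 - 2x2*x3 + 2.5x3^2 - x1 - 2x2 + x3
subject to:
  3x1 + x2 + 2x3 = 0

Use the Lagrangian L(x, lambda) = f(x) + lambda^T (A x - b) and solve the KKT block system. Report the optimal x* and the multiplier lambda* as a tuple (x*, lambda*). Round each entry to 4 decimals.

Form the Lagrangian:
  L(x, lambda) = (1/2) x^T Q x + c^T x + lambda^T (A x - b)
Stationarity (grad_x L = 0): Q x + c + A^T lambda = 0.
Primal feasibility: A x = b.

This gives the KKT block system:
  [ Q   A^T ] [ x     ]   [-c ]
  [ A    0  ] [ lambda ] = [ b ]

Solving the linear system:
  x*      = (0.1299, 0.1039, -0.2468)
  lambda* = (0.1558)
  f(x*)   = -0.2922

x* = (0.1299, 0.1039, -0.2468), lambda* = (0.1558)


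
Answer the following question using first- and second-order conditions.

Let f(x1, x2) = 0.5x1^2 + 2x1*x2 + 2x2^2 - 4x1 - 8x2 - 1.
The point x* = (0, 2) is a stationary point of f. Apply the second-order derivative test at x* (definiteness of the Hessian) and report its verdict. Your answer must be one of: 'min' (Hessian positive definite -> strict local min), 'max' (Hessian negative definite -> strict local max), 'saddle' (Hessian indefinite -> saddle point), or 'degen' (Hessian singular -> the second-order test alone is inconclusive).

Compute the Hessian H = grad^2 f:
  H = [[1, 2], [2, 4]]
Verify stationarity: grad f(x*) = H x* + g = (0, 0).
Eigenvalues of H: 0, 5.
H has a zero eigenvalue (singular; positive semidefinite but not definite), so H is neither positive definite, negative definite, nor indefinite. The second-order test alone is inconclusive -> degen.
(Indeed, f is constant along the null direction of H through x*, so x* is not a strict local extremum.)

degen


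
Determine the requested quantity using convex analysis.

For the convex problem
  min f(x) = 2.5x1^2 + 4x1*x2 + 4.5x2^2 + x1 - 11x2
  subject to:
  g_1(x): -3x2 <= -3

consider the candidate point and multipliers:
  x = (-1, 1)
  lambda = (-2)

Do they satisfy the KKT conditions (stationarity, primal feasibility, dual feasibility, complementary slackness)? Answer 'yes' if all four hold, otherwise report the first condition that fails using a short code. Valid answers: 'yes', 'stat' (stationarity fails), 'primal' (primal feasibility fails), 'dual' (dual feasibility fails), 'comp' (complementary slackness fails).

Gradient of f: grad f(x) = Q x + c = (0, -6)
Constraint values g_i(x) = a_i^T x - b_i:
  g_1((-1, 1)) = 0
Stationarity residual: grad f(x) + sum_i lambda_i a_i = (0, 0)
  -> stationarity OK
Primal feasibility (all g_i <= 0): OK
Dual feasibility (all lambda_i >= 0): FAILS
Complementary slackness (lambda_i * g_i(x) = 0 for all i): OK

Verdict: the first failing condition is dual_feasibility -> dual.

dual
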